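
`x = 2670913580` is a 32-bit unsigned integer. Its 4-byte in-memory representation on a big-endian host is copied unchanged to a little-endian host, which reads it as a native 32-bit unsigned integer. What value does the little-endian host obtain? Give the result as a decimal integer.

753414815

2670913580 in 32-bit hexadecimal is 0x9F32E82C.
Stored big-endian, the bytes at ascending addresses are 9F 32 E8 2C.
Read back as little-endian, the first byte is least significant, giving 0x2CE8329F.
0x2CE8329F = 753414815.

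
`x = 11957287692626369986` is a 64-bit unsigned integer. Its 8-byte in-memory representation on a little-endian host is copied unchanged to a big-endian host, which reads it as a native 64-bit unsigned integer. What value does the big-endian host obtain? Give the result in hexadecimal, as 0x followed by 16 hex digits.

0xC21D25D4CDD1F0A5

11957287692626369986 in 64-bit hexadecimal is 0xA5F0D1CDD4251DC2.
Stored little-endian, the bytes at ascending addresses are C2 1D 25 D4 CD D1 F0 A5.
Read back as big-endian, the last byte is least significant, giving 0xC21D25D4CDD1F0A5.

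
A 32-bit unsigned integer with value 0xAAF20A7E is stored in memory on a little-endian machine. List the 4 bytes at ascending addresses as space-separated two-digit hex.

Split into bytes (most-significant first): AA F2 0A 7E.
In little-endian order the low byte comes first in memory.
So at ascending addresses the bytes are 7E 0A F2 AA.

7E 0A F2 AA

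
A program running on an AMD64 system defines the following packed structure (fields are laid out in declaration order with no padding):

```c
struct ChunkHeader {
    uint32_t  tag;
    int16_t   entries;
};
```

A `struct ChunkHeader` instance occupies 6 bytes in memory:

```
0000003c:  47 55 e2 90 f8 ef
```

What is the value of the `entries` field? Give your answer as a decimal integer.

`entries` follows `tag` (4 bytes), so it starts at byte offset 4 and occupies 2 bytes.
Bytes at offsets 4..5: F8 EF.
Little-endian: lowest address holds the least-significant byte.
Reassemble most-significant byte first: EF F8 → 0xEFF8.
Top bit is set, so as a signed 16-bit value this is 0xEFF8 − 2^16 = -4104.

-4104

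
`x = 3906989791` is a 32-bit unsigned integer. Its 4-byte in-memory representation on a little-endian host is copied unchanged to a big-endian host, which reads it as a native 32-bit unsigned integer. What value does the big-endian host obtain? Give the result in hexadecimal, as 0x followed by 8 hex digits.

3906989791 in 32-bit hexadecimal is 0xE8DFEEDF.
Stored little-endian, the bytes at ascending addresses are DF EE DF E8.
Read back as big-endian, the last byte is least significant, giving 0xDFEEDFE8.

0xDFEEDFE8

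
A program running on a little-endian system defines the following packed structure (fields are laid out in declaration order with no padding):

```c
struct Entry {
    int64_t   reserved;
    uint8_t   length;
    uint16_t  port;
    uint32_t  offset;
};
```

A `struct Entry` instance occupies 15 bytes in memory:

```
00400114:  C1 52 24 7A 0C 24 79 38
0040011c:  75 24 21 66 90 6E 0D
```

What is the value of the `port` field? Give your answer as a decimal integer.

8484

`port` follows `reserved` (8 B), `length` (1 B), so it starts at offset 8 + 1 = 9 and occupies 2 bytes.
Bytes at offsets 9..10: 24 21.
In little-endian order the low byte comes first in memory.
Reassemble most-significant byte first: 21 24 → 0x2124.
0x2124 = 8484.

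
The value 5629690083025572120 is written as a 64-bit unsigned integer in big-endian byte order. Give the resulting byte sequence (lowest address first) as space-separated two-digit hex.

4E 20 AD 4D 9A 47 51 18

5629690083025572120 in hexadecimal, padded to 64 bits, is 0x4E20AD4D9A475118.
Split into bytes (most-significant first): 4E 20 AD 4D 9A 47 51 18.
Big-endian: lowest address holds the most-significant byte.
So the memory order matches the most-significant-first order: 4E 20 AD 4D 9A 47 51 18.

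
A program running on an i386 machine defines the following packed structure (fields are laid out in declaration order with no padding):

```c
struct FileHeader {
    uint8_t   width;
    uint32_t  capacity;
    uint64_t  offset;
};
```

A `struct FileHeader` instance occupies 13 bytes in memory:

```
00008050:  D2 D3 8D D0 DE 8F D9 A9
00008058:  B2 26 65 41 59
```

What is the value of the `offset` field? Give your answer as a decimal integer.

`offset` follows `width` (1 B), `capacity` (4 B), so it starts at offset 1 + 4 = 5 and occupies 8 bytes.
Bytes at offsets 5..12: 8F D9 A9 B2 26 65 41 59.
Little-endian: lowest address holds the least-significant byte.
Reassemble most-significant byte first: 59 41 65 26 B2 A9 D9 8F → 0x59416526B2A9D98F.
0x59416526B2A9D98F = 6431532959742417295.

6431532959742417295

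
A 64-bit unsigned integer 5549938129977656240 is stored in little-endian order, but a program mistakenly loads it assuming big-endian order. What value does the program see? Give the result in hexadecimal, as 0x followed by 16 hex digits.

5549938129977656240 in 64-bit hexadecimal is 0x4D0557530AB6C3B0.
Stored little-endian, the bytes at ascending addresses are B0 C3 B6 0A 53 57 05 4D.
Read back as big-endian, the last byte is least significant, giving 0xB0C3B60A5357054D.

0xB0C3B60A5357054D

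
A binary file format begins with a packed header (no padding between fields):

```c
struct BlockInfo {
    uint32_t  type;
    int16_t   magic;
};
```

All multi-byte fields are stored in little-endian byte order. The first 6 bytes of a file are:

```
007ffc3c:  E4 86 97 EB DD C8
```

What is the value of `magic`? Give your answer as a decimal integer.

`magic` follows `type` (4 bytes), so it starts at byte offset 4 and occupies 2 bytes.
Bytes at offsets 4..5: DD C8.
In little-endian order the low byte comes first in memory.
Reassemble most-significant byte first: C8 DD → 0xC8DD.
Top bit is set, so as a signed 16-bit value this is 0xC8DD − 2^16 = -14115.

-14115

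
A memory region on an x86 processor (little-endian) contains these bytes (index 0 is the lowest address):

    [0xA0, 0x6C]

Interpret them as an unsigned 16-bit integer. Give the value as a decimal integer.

Little-endian: lowest address holds the least-significant byte.
Reassemble most-significant byte first: 6C A0 → 0x6CA0.
0x6CA0 = 27808.

27808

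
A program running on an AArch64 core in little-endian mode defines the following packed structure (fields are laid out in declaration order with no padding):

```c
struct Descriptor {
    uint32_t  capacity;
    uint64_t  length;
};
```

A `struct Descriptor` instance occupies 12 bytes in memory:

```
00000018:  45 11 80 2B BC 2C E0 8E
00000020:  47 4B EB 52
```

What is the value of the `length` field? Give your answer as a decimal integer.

`length` follows `capacity` (4 bytes), so it starts at byte offset 4 and occupies 8 bytes.
Bytes at offsets 4..11: BC 2C E0 8E 47 4B EB 52.
In little-endian order the low byte comes first in memory.
Reassemble most-significant byte first: 52 EB 4B 47 8E E0 2C BC → 0x52EB4B478EE02CBC.
0x52EB4B478EE02CBC = 5974952101348912316.

5974952101348912316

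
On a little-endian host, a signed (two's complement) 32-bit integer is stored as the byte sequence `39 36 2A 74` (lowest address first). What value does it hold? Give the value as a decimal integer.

In little-endian order the low byte comes first in memory.
Reassemble most-significant byte first: 74 2A 36 39 → 0x742A3639.
0x742A3639 = 1948923449.

1948923449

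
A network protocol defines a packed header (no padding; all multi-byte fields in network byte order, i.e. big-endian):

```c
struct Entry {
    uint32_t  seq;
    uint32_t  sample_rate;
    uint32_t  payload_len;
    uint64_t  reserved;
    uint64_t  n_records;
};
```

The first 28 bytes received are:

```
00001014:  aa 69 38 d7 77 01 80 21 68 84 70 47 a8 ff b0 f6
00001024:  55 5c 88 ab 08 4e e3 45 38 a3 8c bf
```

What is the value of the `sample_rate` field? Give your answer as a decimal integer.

1996587041

`sample_rate` follows `seq` (4 bytes), so it starts at byte offset 4 and occupies 4 bytes.
Bytes at offsets 4..7: 77 01 80 21.
Big-endian stores the most-significant byte at the lowest address.
The bytes are already most-significant first: 0x77018021.
0x77018021 = 1996587041.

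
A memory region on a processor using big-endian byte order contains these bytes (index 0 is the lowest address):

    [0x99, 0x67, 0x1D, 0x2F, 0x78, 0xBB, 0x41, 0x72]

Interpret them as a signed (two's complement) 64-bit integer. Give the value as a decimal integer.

-7392908173579173518

In big-endian order the high byte comes first in memory.
The bytes are already most-significant first: 0x99671D2F78BB4172.
Top bit is set, so as a signed 64-bit value this is 0x99671D2F78BB4172 − 2^64 = -7392908173579173518.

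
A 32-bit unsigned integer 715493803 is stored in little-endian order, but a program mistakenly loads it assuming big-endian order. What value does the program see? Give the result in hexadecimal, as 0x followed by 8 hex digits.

0xAB91A52A

715493803 in 32-bit hexadecimal is 0x2AA591AB.
Stored little-endian, the bytes at ascending addresses are AB 91 A5 2A.
Read back as big-endian, the last byte is least significant, giving 0xAB91A52A.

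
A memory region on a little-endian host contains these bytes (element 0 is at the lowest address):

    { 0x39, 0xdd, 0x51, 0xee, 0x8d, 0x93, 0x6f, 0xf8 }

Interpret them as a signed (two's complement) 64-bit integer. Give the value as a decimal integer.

-545054792090526407

Little-endian: lowest address holds the least-significant byte.
Reassemble most-significant byte first: F8 6F 93 8D EE 51 DD 39 → 0xF86F938DEE51DD39.
Top bit is set, so as a signed 64-bit value this is 0xF86F938DEE51DD39 − 2^64 = -545054792090526407.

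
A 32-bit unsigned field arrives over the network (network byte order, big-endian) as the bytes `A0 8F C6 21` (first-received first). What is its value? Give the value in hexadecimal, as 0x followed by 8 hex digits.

0xA08FC621

Big-endian: lowest address holds the most-significant byte.
The bytes are already most-significant first: 0xA08FC621.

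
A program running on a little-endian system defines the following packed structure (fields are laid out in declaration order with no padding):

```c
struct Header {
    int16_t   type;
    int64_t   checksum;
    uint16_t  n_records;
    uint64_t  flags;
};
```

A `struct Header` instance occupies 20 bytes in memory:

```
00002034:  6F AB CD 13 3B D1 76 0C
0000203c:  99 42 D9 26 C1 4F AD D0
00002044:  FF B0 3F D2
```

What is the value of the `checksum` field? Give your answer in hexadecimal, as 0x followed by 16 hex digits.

`checksum` follows `type` (2 bytes), so it starts at byte offset 2 and occupies 8 bytes.
Bytes at offsets 2..9: CD 13 3B D1 76 0C 99 42.
Little-endian: lowest address holds the least-significant byte.
Reassemble most-significant byte first: 42 99 0C 76 D1 3B 13 CD → 0x42990C76D13B13CD.

0x42990C76D13B13CD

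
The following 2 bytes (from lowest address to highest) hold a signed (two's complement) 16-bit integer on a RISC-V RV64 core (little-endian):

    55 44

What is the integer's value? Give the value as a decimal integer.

17493

Little-endian stores the least-significant byte at the lowest address.
Reassemble most-significant byte first: 44 55 → 0x4455.
0x4455 = 17493.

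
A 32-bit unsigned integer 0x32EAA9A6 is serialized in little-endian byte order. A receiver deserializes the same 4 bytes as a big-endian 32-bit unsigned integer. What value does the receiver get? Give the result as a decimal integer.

2796153394

Stored little-endian, the bytes at ascending addresses are A6 A9 EA 32.
Read back as big-endian, the last byte is least significant, giving 0xA6A9EA32.
0xA6A9EA32 = 2796153394.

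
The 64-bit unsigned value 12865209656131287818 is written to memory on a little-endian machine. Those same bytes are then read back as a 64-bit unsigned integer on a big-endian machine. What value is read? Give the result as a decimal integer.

12865209656131287818 in 64-bit hexadecimal is 0xB28A6804FAA17B0A.
Stored little-endian, the bytes at ascending addresses are 0A 7B A1 FA 04 68 8A B2.
Read back as big-endian, the last byte is least significant, giving 0x0A7BA1FA04688AB2.
0x0A7BA1FA04688AB2 = 755375457702546098.

755375457702546098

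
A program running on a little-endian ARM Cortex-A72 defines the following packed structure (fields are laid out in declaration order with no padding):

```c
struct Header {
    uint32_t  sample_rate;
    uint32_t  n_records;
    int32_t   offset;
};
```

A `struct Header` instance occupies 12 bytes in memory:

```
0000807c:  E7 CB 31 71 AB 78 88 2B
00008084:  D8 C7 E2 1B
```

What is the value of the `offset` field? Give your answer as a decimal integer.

467847128

`offset` follows `sample_rate` (4 B), `n_records` (4 B), so it starts at offset 4 + 4 = 8 and occupies 4 bytes.
Bytes at offsets 8..11: D8 C7 E2 1B.
Little-endian: lowest address holds the least-significant byte.
Reassemble most-significant byte first: 1B E2 C7 D8 → 0x1BE2C7D8.
0x1BE2C7D8 = 467847128.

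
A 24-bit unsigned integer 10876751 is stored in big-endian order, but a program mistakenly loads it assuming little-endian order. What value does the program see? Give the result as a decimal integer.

5240741

10876751 in 24-bit hexadecimal is 0xA5F74F.
Stored big-endian, the bytes at ascending addresses are A5 F7 4F.
Read back as little-endian, the first byte is least significant, giving 0x4FF7A5.
0x4FF7A5 = 5240741.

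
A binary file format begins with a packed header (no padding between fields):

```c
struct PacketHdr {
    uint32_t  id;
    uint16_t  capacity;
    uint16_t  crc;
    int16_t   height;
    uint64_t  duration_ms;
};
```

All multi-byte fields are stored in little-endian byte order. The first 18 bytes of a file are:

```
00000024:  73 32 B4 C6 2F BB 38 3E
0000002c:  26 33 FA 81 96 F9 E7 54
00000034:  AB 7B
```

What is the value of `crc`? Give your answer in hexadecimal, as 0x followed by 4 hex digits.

`crc` follows `id` (4 B), `capacity` (2 B), so it starts at offset 4 + 2 = 6 and occupies 2 bytes.
Bytes at offsets 6..7: 38 3E.
Little-endian: lowest address holds the least-significant byte.
Reassemble most-significant byte first: 3E 38 → 0x3E38.

0x3E38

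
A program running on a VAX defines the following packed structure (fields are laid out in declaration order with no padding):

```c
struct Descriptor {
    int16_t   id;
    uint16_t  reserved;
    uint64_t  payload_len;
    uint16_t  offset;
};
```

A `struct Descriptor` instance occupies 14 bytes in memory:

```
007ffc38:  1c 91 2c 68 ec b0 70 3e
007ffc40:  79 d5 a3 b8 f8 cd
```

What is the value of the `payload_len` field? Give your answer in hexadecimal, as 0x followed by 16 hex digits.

0xB8A3D5793E70B0EC

`payload_len` follows `id` (2 B), `reserved` (2 B), so it starts at offset 2 + 2 = 4 and occupies 8 bytes.
Bytes at offsets 4..11: EC B0 70 3E 79 D5 A3 B8.
In little-endian order the low byte comes first in memory.
Reassemble most-significant byte first: B8 A3 D5 79 3E 70 B0 EC → 0xB8A3D5793E70B0EC.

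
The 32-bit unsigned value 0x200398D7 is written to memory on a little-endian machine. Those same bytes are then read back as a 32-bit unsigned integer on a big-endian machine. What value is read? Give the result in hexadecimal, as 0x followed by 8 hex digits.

Stored little-endian, the bytes at ascending addresses are D7 98 03 20.
Read back as big-endian, the last byte is least significant, giving 0xD7980320.

0xD7980320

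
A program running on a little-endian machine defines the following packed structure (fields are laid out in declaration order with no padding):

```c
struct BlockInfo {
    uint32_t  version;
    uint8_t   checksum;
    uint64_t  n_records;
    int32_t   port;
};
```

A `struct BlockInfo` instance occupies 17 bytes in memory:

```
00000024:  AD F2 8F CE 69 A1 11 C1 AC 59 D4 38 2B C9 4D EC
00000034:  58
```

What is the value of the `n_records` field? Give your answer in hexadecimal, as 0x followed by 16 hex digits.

0x2B38D459ACC111A1

`n_records` follows `version` (4 B), `checksum` (1 B), so it starts at offset 4 + 1 = 5 and occupies 8 bytes.
Bytes at offsets 5..12: A1 11 C1 AC 59 D4 38 2B.
In little-endian order the low byte comes first in memory.
Reassemble most-significant byte first: 2B 38 D4 59 AC C1 11 A1 → 0x2B38D459ACC111A1.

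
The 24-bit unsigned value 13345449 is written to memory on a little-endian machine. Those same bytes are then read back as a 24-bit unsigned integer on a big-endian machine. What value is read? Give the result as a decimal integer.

11117259

13345449 in 24-bit hexadecimal is 0xCBA2A9.
Stored little-endian, the bytes at ascending addresses are A9 A2 CB.
Read back as big-endian, the last byte is least significant, giving 0xA9A2CB.
0xA9A2CB = 11117259.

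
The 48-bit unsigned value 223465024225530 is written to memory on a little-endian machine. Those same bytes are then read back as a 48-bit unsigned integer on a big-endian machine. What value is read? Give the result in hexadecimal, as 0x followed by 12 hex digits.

0xFA8063813DCB

223465024225530 in 48-bit hexadecimal is 0xCB3D816380FA.
Stored little-endian, the bytes at ascending addresses are FA 80 63 81 3D CB.
Read back as big-endian, the last byte is least significant, giving 0xFA8063813DCB.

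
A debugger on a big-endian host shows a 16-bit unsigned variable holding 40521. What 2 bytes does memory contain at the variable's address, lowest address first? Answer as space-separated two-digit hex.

9E 49

40521 in hexadecimal, padded to 16 bits, is 0x9E49.
Split into bytes (most-significant first): 9E 49.
Big-endian: lowest address holds the most-significant byte.
So the memory order matches the most-significant-first order: 9E 49.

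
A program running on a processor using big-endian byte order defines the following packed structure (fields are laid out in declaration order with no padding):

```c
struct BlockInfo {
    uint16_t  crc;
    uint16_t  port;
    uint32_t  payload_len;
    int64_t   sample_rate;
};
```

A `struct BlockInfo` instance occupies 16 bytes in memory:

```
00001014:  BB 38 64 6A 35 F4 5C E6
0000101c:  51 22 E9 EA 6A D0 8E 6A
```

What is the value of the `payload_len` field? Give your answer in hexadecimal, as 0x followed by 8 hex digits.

0x35F45CE6

`payload_len` follows `crc` (2 B), `port` (2 B), so it starts at offset 2 + 2 = 4 and occupies 4 bytes.
Bytes at offsets 4..7: 35 F4 5C E6.
Big-endian: lowest address holds the most-significant byte.
The bytes are already most-significant first: 0x35F45CE6.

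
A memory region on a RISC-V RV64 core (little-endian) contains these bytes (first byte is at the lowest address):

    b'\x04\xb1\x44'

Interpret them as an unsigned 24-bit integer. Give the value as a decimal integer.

4501764

In little-endian order the low byte comes first in memory.
Reassemble most-significant byte first: 44 B1 04 → 0x44B104.
0x44B104 = 4501764.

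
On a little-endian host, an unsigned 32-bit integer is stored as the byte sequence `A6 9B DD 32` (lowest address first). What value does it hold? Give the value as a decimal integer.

In little-endian order the low byte comes first in memory.
Reassemble most-significant byte first: 32 DD 9B A6 → 0x32DD9BA6.
0x32DD9BA6 = 853384102.

853384102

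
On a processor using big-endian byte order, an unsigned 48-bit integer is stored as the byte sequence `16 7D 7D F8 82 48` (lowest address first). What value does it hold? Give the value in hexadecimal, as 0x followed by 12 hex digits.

Big-endian: lowest address holds the most-significant byte.
The bytes are already most-significant first: 0x167D7DF88248.

0x167D7DF88248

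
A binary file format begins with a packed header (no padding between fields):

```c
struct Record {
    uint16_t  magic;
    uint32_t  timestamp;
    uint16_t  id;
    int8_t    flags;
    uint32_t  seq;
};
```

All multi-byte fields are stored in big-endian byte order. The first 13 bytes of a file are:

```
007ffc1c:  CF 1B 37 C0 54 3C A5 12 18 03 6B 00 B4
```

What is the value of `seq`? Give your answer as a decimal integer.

`seq` follows `magic` (2 B), `timestamp` (4 B), `id` (2 B), `flags` (1 B), so it starts at offset 2 + 4 + 2 + 1 = 9 and occupies 4 bytes.
Bytes at offsets 9..12: 03 6B 00 B4.
Big-endian stores the most-significant byte at the lowest address.
The bytes are already most-significant first: 0x036B00B4.
0x036B00B4 = 57344180.

57344180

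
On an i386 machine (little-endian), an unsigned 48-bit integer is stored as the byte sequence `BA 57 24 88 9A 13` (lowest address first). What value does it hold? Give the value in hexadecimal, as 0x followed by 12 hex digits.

In little-endian order the low byte comes first in memory.
Reassemble most-significant byte first: 13 9A 88 24 57 BA → 0x139A882457BA.

0x139A882457BA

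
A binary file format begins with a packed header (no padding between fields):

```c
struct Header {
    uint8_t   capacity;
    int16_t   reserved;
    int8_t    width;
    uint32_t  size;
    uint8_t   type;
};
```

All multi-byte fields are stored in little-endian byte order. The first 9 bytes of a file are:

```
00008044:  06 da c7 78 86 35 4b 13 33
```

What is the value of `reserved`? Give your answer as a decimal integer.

`reserved` follows `capacity` (1 byte), so it starts at byte offset 1 and occupies 2 bytes.
Bytes at offsets 1..2: DA C7.
Little-endian stores the least-significant byte at the lowest address.
Reassemble most-significant byte first: C7 DA → 0xC7DA.
Top bit is set, so as a signed 16-bit value this is 0xC7DA − 2^16 = -14374.

-14374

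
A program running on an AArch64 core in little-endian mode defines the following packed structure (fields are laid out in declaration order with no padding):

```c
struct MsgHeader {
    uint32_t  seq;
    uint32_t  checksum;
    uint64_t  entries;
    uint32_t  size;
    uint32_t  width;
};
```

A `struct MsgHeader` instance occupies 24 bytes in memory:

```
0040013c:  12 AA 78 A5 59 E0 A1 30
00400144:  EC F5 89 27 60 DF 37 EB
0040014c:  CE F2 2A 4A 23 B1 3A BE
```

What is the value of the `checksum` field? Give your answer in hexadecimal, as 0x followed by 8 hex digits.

0x30A1E059

`checksum` follows `seq` (4 bytes), so it starts at byte offset 4 and occupies 4 bytes.
Bytes at offsets 4..7: 59 E0 A1 30.
Little-endian stores the least-significant byte at the lowest address.
Reassemble most-significant byte first: 30 A1 E0 59 → 0x30A1E059.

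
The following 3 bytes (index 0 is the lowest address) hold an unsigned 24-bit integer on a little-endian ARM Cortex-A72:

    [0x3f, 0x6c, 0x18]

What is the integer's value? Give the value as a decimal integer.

1600575

In little-endian order the low byte comes first in memory.
Reassemble most-significant byte first: 18 6C 3F → 0x186C3F.
0x186C3F = 1600575.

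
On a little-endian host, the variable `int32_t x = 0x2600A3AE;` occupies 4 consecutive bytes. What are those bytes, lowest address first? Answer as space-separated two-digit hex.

Split into bytes (most-significant first): 26 00 A3 AE.
Little-endian stores the least-significant byte at the lowest address.
So at ascending addresses the bytes are AE A3 00 26.

AE A3 00 26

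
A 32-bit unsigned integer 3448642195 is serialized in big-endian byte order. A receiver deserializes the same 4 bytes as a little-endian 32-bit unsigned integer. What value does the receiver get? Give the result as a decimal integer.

2467991245

3448642195 in 32-bit hexadecimal is 0xCD8E1A93.
Stored big-endian, the bytes at ascending addresses are CD 8E 1A 93.
Read back as little-endian, the first byte is least significant, giving 0x931A8ECD.
0x931A8ECD = 2467991245.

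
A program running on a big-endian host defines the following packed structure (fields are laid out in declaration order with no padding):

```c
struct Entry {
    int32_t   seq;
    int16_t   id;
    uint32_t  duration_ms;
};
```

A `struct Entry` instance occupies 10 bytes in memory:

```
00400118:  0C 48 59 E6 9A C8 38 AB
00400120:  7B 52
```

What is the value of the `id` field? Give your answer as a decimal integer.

`id` follows `seq` (4 bytes), so it starts at byte offset 4 and occupies 2 bytes.
Bytes at offsets 4..5: 9A C8.
Big-endian: lowest address holds the most-significant byte.
The bytes are already most-significant first: 0x9AC8.
Top bit is set, so as a signed 16-bit value this is 0x9AC8 − 2^16 = -25912.

-25912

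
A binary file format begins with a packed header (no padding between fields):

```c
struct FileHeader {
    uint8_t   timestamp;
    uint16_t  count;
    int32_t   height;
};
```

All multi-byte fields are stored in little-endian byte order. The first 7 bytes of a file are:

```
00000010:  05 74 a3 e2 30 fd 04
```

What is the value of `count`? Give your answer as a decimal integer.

41844

`count` follows `timestamp` (1 byte), so it starts at byte offset 1 and occupies 2 bytes.
Bytes at offsets 1..2: 74 A3.
In little-endian order the low byte comes first in memory.
Reassemble most-significant byte first: A3 74 → 0xA374.
0xA374 = 41844.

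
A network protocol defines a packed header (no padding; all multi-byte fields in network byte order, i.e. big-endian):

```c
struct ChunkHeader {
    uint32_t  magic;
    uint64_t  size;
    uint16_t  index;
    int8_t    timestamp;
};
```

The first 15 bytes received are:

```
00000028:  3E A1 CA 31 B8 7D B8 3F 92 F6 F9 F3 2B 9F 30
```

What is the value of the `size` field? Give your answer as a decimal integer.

13293984258255682035

`size` follows `magic` (4 bytes), so it starts at byte offset 4 and occupies 8 bytes.
Bytes at offsets 4..11: B8 7D B8 3F 92 F6 F9 F3.
Big-endian: lowest address holds the most-significant byte.
The bytes are already most-significant first: 0xB87DB83F92F6F9F3.
0xB87DB83F92F6F9F3 = 13293984258255682035.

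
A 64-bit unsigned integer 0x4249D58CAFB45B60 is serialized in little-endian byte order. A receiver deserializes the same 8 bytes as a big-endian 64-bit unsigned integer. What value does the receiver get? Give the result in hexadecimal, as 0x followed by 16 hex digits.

Stored little-endian, the bytes at ascending addresses are 60 5B B4 AF 8C D5 49 42.
Read back as big-endian, the last byte is least significant, giving 0x605BB4AF8CD54942.

0x605BB4AF8CD54942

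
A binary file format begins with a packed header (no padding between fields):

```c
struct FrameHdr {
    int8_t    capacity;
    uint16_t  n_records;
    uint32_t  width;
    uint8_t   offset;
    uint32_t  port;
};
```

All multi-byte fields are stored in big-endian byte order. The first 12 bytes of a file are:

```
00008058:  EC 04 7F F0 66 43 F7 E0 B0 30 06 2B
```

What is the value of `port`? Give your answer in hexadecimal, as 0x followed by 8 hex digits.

`port` follows `capacity` (1 B), `n_records` (2 B), `width` (4 B), `offset` (1 B), so it starts at offset 1 + 2 + 4 + 1 = 8 and occupies 4 bytes.
Bytes at offsets 8..11: B0 30 06 2B.
In big-endian order the high byte comes first in memory.
The bytes are already most-significant first: 0xB030062B.

0xB030062B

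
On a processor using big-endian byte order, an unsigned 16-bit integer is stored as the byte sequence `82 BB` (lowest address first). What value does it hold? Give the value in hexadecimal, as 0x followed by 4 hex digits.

Big-endian stores the most-significant byte at the lowest address.
The bytes are already most-significant first: 0x82BB.

0x82BB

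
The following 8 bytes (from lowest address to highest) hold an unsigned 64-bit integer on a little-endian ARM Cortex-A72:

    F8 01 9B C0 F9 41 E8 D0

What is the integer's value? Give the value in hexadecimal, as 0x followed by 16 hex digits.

0xD0E841F9C09B01F8

Little-endian stores the least-significant byte at the lowest address.
Reassemble most-significant byte first: D0 E8 41 F9 C0 9B 01 F8 → 0xD0E841F9C09B01F8.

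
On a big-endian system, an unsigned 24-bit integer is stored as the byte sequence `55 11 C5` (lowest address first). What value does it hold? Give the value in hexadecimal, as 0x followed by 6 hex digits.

Big-endian: lowest address holds the most-significant byte.
The bytes are already most-significant first: 0x5511C5.

0x5511C5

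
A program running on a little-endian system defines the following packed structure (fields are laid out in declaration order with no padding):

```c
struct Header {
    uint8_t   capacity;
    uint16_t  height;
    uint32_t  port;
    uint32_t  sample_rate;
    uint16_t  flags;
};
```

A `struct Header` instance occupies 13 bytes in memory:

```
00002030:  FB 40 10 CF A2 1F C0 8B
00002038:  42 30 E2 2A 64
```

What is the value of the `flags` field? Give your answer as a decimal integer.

`flags` follows `capacity` (1 B), `height` (2 B), `port` (4 B), `sample_rate` (4 B), so it starts at offset 1 + 2 + 4 + 4 = 11 and occupies 2 bytes.
Bytes at offsets 11..12: 2A 64.
Little-endian stores the least-significant byte at the lowest address.
Reassemble most-significant byte first: 64 2A → 0x642A.
0x642A = 25642.

25642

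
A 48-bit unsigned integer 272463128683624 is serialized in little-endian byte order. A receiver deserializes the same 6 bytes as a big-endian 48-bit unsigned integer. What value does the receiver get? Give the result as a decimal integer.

272463128683624 in 48-bit hexadecimal is 0xF7CDC3FFE468.
Stored little-endian, the bytes at ascending addresses are 68 E4 FF C3 CD F7.
Read back as big-endian, the last byte is least significant, giving 0x68E4FFC3CDF7.
0x68E4FFC3CDF7 = 115332752854519.

115332752854519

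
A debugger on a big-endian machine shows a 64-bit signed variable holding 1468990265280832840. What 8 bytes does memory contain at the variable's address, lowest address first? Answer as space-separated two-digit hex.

1468990265280832840 in hexadecimal, padded to 64 bits, is 0x1462E6DCFC922548.
Split into bytes (most-significant first): 14 62 E6 DC FC 92 25 48.
In big-endian order the high byte comes first in memory.
So the memory order matches the most-significant-first order: 14 62 E6 DC FC 92 25 48.

14 62 E6 DC FC 92 25 48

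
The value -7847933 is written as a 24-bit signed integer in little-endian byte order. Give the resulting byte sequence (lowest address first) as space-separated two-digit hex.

Two's complement of -7847933 in 24 bits: 7847933 = 0x77BFFD; invert → 0x884002; add 1 → 0x884003.
Split into bytes (most-significant first): 88 40 03.
In little-endian order the low byte comes first in memory.
So at ascending addresses the bytes are 03 40 88.

03 40 88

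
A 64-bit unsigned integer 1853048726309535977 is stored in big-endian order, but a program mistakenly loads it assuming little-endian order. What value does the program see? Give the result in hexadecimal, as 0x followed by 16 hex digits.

1853048726309535977 in 64-bit hexadecimal is 0x19B759FFAB2B80E9.
Stored big-endian, the bytes at ascending addresses are 19 B7 59 FF AB 2B 80 E9.
Read back as little-endian, the first byte is least significant, giving 0xE9802BABFF59B719.

0xE9802BABFF59B719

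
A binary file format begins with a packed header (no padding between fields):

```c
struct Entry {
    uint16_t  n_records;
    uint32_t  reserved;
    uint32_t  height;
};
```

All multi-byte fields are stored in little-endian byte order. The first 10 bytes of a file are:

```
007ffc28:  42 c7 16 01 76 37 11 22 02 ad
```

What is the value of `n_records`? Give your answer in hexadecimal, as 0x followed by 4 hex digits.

`n_records` is the first field, at byte offset 0, occupying 2 bytes.
Bytes at offsets 0..1: 42 C7.
Little-endian: lowest address holds the least-significant byte.
Reassemble most-significant byte first: C7 42 → 0xC742.

0xC742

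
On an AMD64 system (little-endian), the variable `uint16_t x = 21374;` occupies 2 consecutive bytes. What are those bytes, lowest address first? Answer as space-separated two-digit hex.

7E 53

21374 in hexadecimal, padded to 16 bits, is 0x537E.
Split into bytes (most-significant first): 53 7E.
In little-endian order the low byte comes first in memory.
So at ascending addresses the bytes are 7E 53.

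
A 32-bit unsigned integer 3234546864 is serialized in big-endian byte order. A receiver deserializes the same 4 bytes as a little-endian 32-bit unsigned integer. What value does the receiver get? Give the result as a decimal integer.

3234546864 in 32-bit hexadecimal is 0xC0CB44B0.
Stored big-endian, the bytes at ascending addresses are C0 CB 44 B0.
Read back as little-endian, the first byte is least significant, giving 0xB044CBC0.
0xB044CBC0 = 2957298624.

2957298624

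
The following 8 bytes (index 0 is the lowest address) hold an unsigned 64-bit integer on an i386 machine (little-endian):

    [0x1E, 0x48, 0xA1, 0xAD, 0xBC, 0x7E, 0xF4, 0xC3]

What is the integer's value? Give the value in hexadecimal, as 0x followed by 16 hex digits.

Little-endian stores the least-significant byte at the lowest address.
Reassemble most-significant byte first: C3 F4 7E BC AD A1 48 1E → 0xC3F47EBCADA1481E.

0xC3F47EBCADA1481E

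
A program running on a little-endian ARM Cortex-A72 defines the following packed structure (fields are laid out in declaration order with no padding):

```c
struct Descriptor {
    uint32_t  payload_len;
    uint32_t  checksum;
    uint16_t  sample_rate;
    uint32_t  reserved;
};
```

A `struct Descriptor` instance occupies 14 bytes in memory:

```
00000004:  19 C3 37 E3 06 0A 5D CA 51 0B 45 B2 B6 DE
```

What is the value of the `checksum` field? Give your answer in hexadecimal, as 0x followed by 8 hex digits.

`checksum` follows `payload_len` (4 bytes), so it starts at byte offset 4 and occupies 4 bytes.
Bytes at offsets 4..7: 06 0A 5D CA.
Little-endian: lowest address holds the least-significant byte.
Reassemble most-significant byte first: CA 5D 0A 06 → 0xCA5D0A06.

0xCA5D0A06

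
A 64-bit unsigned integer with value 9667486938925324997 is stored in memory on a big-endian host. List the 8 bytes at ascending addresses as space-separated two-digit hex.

86 29 D0 26 81 5F 5A C5

9667486938925324997 in hexadecimal, padded to 64 bits, is 0x8629D026815F5AC5.
Split into bytes (most-significant first): 86 29 D0 26 81 5F 5A C5.
In big-endian order the high byte comes first in memory.
So the memory order matches the most-significant-first order: 86 29 D0 26 81 5F 5A C5.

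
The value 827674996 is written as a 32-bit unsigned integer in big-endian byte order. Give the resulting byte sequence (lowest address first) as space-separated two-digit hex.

31 55 51 74

827674996 in hexadecimal, padded to 32 bits, is 0x31555174.
Split into bytes (most-significant first): 31 55 51 74.
Big-endian: lowest address holds the most-significant byte.
So the memory order matches the most-significant-first order: 31 55 51 74.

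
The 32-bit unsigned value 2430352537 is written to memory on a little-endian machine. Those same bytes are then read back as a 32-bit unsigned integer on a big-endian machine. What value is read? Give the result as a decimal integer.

2570902672

2430352537 in 32-bit hexadecimal is 0x90DC3C99.
Stored little-endian, the bytes at ascending addresses are 99 3C DC 90.
Read back as big-endian, the last byte is least significant, giving 0x993CDC90.
0x993CDC90 = 2570902672.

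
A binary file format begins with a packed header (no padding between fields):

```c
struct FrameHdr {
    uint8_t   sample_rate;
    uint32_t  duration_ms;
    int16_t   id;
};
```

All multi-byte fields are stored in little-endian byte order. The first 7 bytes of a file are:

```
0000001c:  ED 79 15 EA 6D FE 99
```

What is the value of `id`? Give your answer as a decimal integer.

-26114

`id` follows `sample_rate` (1 B), `duration_ms` (4 B), so it starts at offset 1 + 4 = 5 and occupies 2 bytes.
Bytes at offsets 5..6: FE 99.
Little-endian: lowest address holds the least-significant byte.
Reassemble most-significant byte first: 99 FE → 0x99FE.
Top bit is set, so as a signed 16-bit value this is 0x99FE − 2^16 = -26114.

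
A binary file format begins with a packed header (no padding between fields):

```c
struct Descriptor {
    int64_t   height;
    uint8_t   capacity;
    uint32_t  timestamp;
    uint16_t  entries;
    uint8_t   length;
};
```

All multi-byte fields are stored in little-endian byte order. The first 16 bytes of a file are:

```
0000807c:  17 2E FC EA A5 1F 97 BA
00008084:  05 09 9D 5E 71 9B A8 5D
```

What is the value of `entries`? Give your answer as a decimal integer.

43163

`entries` follows `height` (8 B), `capacity` (1 B), `timestamp` (4 B), so it starts at offset 8 + 1 + 4 = 13 and occupies 2 bytes.
Bytes at offsets 13..14: 9B A8.
Little-endian: lowest address holds the least-significant byte.
Reassemble most-significant byte first: A8 9B → 0xA89B.
0xA89B = 43163.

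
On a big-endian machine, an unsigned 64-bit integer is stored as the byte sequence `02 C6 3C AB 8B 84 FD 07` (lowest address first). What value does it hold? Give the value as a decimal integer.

Big-endian stores the most-significant byte at the lowest address.
The bytes are already most-significant first: 0x02C63CAB8B84FD07.
0x02C63CAB8B84FD07 = 199913940942388487.

199913940942388487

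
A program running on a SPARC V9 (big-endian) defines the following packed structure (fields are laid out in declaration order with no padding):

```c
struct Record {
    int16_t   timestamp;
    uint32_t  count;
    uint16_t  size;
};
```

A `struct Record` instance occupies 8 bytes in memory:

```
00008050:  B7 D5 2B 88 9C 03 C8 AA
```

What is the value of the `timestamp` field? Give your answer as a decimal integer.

`timestamp` is the first field, at byte offset 0, occupying 2 bytes.
Bytes at offsets 0..1: B7 D5.
In big-endian order the high byte comes first in memory.
The bytes are already most-significant first: 0xB7D5.
Top bit is set, so as a signed 16-bit value this is 0xB7D5 − 2^16 = -18475.

-18475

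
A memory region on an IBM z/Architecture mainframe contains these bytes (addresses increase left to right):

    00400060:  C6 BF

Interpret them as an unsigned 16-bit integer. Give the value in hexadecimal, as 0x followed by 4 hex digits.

0xC6BF

Big-endian: lowest address holds the most-significant byte.
The bytes are already most-significant first: 0xC6BF.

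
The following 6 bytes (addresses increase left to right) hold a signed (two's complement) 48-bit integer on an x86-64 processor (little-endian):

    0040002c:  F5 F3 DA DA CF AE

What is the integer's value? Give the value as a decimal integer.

Little-endian stores the least-significant byte at the lowest address.
Reassemble most-significant byte first: AE CF DA DA F3 F5 → 0xAECFDADAF3F5.
Top bit is set, so as a signed 48-bit value this is 0xAECFDADAF3F5 − 2^48 = -89267223464971.

-89267223464971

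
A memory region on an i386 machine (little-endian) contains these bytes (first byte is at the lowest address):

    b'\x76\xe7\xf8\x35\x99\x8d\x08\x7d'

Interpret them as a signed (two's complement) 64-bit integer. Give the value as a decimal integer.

9009606743729694582

Little-endian: lowest address holds the least-significant byte.
Reassemble most-significant byte first: 7D 08 8D 99 35 F8 E7 76 → 0x7D088D9935F8E776.
0x7D088D9935F8E776 = 9009606743729694582.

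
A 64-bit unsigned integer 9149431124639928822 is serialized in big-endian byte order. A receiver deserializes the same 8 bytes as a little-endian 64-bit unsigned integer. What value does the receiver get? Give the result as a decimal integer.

17785014893855897982

9149431124639928822 in 64-bit hexadecimal is 0x7EF94F21D110D1F6.
Stored big-endian, the bytes at ascending addresses are 7E F9 4F 21 D1 10 D1 F6.
Read back as little-endian, the first byte is least significant, giving 0xF6D110D1214FF97E.
0xF6D110D1214FF97E = 17785014893855897982.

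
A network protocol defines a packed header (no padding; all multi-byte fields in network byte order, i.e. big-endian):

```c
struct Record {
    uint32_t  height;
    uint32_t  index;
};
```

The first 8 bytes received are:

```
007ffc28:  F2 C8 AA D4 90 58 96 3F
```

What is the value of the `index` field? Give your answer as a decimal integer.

2421724735

`index` follows `height` (4 bytes), so it starts at byte offset 4 and occupies 4 bytes.
Bytes at offsets 4..7: 90 58 96 3F.
Big-endian: lowest address holds the most-significant byte.
The bytes are already most-significant first: 0x9058963F.
0x9058963F = 2421724735.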